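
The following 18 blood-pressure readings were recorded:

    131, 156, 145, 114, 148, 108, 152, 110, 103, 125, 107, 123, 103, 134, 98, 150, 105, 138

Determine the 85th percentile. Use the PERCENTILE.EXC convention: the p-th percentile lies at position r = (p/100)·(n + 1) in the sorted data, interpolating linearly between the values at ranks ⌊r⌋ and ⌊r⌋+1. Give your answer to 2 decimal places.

Sorted: 98, 103, 103, 105, 107, 108, 110, 114, 123, 125, 131, 134, 138, 145, 148, 150, 152, 156.
n = 18.
r = (85/100)·(18 + 1) = 16.15.
Rank 16 is 150 and rank 17 is 152.
Interpolate: 150 + 0.15·(152 − 150) = 150 + 0.15·2 = 150.3.

150.30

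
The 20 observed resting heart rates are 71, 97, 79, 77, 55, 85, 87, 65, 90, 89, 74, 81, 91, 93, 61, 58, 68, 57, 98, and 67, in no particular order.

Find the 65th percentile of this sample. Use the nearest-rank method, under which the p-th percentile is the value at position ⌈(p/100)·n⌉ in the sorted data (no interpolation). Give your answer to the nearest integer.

85

Sorted: 55, 57, 58, 61, 65, 67, 68, 71, 74, 77, 79, 81, 85, 87, 89, 90, 91, 93, 97, 98.
n = 20.
Position = ⌈65/100 · 20⌉ = ⌈13⌉ = 13.
The value at rank 13 is 85.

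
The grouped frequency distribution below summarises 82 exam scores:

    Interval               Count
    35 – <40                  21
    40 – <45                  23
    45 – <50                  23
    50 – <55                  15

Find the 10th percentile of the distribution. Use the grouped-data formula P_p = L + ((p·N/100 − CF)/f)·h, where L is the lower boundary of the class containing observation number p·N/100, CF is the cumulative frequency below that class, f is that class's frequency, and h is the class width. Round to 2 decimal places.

N = 82; target position k = 10/100 · 82 = 8.2.
Cumulative frequencies: 21, 44, 67, 82.
Observation 8.2 falls in the class 35 – <40.
L = 35, CF = 0, f = 21, h = 5.
P10 = 35 + ((8.2 − 0)/21)·5 = 35 + 1.95238 = 36.9524.

36.95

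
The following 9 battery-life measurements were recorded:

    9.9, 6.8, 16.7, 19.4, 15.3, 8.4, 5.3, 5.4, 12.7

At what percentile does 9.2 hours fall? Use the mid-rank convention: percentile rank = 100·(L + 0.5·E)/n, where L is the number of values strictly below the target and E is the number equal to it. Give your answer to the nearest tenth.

Sorted: 5.3, 5.4, 6.8, 8.4, 9.9, 12.7, 15.3, 16.7, 19.4.
Count below 9.2: L = 4; count equal: E = 0; n = 9.
Percentile rank = 100·(4 + 0.5·0)/9 = 100·4/9 = 44.44.

44.4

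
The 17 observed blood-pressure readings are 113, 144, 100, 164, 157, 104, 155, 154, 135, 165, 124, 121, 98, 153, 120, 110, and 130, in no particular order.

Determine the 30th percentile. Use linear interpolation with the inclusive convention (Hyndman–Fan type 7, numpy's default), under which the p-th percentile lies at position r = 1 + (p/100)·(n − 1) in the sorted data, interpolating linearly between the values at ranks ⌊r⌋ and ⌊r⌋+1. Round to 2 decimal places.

Sorted: 98, 100, 104, 110, 113, 120, 121, 124, 130, 135, 144, 153, 154, 155, 157, 164, 165.
n = 17.
r = 1 + (30/100)·(17 − 1) = 1 + 4.8 = 5.8.
Rank 5 is 113 and rank 6 is 120.
Interpolate: 113 + 0.8·(120 − 113) = 113 + 0.8·7 = 118.6.

118.60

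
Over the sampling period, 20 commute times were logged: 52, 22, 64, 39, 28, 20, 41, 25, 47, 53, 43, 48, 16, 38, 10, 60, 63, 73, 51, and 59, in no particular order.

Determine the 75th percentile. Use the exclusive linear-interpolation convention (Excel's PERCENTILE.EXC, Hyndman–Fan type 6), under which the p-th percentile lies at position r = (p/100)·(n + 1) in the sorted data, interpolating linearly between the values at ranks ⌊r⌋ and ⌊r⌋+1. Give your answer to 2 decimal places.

57.50

Sorted: 10, 16, 20, 22, 25, 28, 38, 39, 41, 43, 47, 48, 51, 52, 53, 59, 60, 63, 64, 73.
n = 20.
r = (75/100)·(20 + 1) = 15.75.
Rank 15 is 53 and rank 16 is 59.
Interpolate: 53 + 0.75·(59 − 53) = 53 + 0.75·6 = 57.5.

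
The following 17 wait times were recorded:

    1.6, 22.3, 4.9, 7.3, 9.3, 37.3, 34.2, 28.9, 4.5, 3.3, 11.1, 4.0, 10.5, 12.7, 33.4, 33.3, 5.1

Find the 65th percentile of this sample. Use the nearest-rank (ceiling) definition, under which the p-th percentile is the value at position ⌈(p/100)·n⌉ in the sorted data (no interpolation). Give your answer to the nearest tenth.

22.3

Sorted: 1.6, 3.3, 4.0, 4.5, 4.9, 5.1, 7.3, 9.3, 10.5, 11.1, 12.7, 22.3, 28.9, 33.3, 33.4, 34.2, 37.3.
n = 17.
Position = ⌈65/100 · 17⌉ = ⌈11.05⌉ = 12.
The value at rank 12 is 22.3.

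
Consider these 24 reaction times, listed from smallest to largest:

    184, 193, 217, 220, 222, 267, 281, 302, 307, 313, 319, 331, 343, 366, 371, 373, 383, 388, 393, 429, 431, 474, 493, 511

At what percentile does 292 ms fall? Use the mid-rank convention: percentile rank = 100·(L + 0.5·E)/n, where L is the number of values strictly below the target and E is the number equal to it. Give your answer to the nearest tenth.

Count below 292: L = 7; count equal: E = 0; n = 24.
Percentile rank = 100·(7 + 0.5·0)/24 = 100·7/24 = 29.17.

29.2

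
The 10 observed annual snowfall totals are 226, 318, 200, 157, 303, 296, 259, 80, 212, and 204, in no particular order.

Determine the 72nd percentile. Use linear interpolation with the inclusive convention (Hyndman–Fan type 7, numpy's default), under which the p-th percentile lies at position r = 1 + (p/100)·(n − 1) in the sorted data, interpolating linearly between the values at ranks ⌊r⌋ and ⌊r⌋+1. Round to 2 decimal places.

276.76

Sorted: 80, 157, 200, 204, 212, 226, 259, 296, 303, 318.
n = 10.
r = 1 + (72/100)·(10 − 1) = 1 + 6.48 = 7.48.
Rank 7 is 259 and rank 8 is 296.
Interpolate: 259 + 0.48·(296 − 259) = 259 + 0.48·37 = 276.76.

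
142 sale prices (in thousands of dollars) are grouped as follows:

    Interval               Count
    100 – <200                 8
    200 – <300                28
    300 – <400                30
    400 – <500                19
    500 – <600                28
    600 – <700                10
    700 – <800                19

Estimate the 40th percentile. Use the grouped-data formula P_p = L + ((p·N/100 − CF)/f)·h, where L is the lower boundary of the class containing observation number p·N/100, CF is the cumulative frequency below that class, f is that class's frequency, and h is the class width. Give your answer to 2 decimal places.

369.33

N = 142; target position k = 40/100 · 142 = 56.8.
Cumulative frequencies: 8, 36, 66, 85, 113, 123, 142.
Observation 56.8 falls in the class 300 – <400.
L = 300, CF = 36, f = 30, h = 100.
P40 = 300 + ((56.8 − 36)/30)·100 = 300 + 69.3333 = 369.333.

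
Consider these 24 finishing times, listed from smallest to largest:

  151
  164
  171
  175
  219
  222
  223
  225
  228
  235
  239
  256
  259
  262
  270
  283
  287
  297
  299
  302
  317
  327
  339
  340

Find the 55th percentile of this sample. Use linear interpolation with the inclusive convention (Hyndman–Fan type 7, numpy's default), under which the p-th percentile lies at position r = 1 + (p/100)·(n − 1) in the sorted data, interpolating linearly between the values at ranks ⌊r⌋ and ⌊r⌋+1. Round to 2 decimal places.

260.95

n = 24.
r = 1 + (55/100)·(24 − 1) = 1 + 12.65 = 13.65.
Rank 13 is 259 and rank 14 is 262.
Interpolate: 259 + 0.65·(262 − 259) = 259 + 0.65·3 = 260.95.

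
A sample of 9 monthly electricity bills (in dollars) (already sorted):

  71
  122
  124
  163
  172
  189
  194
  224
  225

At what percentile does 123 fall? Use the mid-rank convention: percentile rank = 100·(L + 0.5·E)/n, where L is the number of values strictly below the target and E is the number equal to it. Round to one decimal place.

22.2

Count below 123: L = 2; count equal: E = 0; n = 9.
Percentile rank = 100·(2 + 0.5·0)/9 = 100·2/9 = 22.22.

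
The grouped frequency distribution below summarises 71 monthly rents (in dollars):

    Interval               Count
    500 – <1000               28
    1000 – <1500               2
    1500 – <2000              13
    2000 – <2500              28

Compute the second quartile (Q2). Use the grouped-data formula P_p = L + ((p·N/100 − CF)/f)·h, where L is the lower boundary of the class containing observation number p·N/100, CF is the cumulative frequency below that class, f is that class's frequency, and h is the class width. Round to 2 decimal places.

1711.54

N = 71; target position k = 50/100 · 71 = 35.5.
Cumulative frequencies: 28, 30, 43, 71.
Observation 35.5 falls in the class 1500 – <2000.
L = 1500, CF = 30, f = 13, h = 500.
P50 = 1500 + ((35.5 − 30)/13)·500 = 1500 + 211.538 = 1711.54.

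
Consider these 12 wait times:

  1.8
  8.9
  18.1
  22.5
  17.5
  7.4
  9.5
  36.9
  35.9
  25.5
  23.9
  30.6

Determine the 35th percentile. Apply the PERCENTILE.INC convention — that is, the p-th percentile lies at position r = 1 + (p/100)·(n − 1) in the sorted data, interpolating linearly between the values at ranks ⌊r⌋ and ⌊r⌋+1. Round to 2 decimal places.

16.30

Sorted: 1.8, 7.4, 8.9, 9.5, 17.5, 18.1, 22.5, 23.9, 25.5, 30.6, 35.9, 36.9.
n = 12.
r = 1 + (35/100)·(12 − 1) = 1 + 3.85 = 4.85.
Rank 4 is 9.5 and rank 5 is 17.5.
Interpolate: 9.5 + 0.85·(17.5 − 9.5) = 9.5 + 0.85·8 = 16.3.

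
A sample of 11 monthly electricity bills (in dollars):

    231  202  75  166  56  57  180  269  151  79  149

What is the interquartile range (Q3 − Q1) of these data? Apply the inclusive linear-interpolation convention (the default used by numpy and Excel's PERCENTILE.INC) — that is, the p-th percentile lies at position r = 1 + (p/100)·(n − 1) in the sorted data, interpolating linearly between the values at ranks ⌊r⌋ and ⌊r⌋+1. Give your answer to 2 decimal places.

Sorted: 56, 57, 75, 79, 149, 151, 166, 180, 202, 231, 269.
n = 11.
P25: r = 3.5; ranks 3–4 are 75, 79; interpolating gives 77.
P75: r = 8.5; ranks 8–9 are 180, 202; interpolating gives 191.
Difference: 191 − 77 = 114.

114.00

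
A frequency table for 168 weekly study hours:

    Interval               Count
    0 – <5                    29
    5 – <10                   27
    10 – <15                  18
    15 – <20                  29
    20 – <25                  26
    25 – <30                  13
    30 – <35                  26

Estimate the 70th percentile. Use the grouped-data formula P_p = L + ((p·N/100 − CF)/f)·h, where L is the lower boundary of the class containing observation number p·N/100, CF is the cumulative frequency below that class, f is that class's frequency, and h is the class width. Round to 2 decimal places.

22.81

N = 168; target position k = 70/100 · 168 = 117.6.
Cumulative frequencies: 29, 56, 74, 103, 129, 142, 168.
Observation 117.6 falls in the class 20 – <25.
L = 20, CF = 103, f = 26, h = 5.
P70 = 20 + ((117.6 − 103)/26)·5 = 20 + 2.80769 = 22.8077.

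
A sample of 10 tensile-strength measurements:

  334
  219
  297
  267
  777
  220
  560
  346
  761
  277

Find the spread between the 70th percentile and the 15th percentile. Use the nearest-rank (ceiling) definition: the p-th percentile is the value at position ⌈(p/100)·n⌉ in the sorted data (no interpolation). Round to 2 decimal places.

Sorted: 219, 220, 267, 277, 297, 334, 346, 560, 761, 777.
n = 10.
P15: rank ⌈15/100·10⌉ = 2 → 220.
P70: rank ⌈70/100·10⌉ = 7 → 346.
Difference: 346 − 220 = 126.

126.00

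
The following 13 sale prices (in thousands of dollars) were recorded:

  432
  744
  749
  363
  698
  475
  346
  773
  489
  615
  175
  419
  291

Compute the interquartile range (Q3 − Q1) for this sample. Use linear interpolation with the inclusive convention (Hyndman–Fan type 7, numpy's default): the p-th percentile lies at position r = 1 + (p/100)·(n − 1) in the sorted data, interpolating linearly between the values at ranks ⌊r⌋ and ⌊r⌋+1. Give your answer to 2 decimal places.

335.00

Sorted: 175, 291, 346, 363, 419, 432, 475, 489, 615, 698, 744, 749, 773.
n = 13.
P25: r = 4 (integer) → 363.
P75: r = 10 (integer) → 698.
Difference: 698 − 363 = 335.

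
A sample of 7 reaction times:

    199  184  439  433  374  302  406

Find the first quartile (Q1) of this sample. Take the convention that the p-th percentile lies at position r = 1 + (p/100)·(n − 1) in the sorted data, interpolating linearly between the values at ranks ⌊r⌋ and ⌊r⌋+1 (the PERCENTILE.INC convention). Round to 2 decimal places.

Sorted: 184, 199, 302, 374, 406, 433, 439.
n = 7.
r = 1 + (25/100)·(7 − 1) = 1 + 1.5 = 2.5.
Rank 2 is 199 and rank 3 is 302.
Interpolate: 199 + 0.5·(302 − 199) = 199 + 0.5·103 = 250.5.

250.50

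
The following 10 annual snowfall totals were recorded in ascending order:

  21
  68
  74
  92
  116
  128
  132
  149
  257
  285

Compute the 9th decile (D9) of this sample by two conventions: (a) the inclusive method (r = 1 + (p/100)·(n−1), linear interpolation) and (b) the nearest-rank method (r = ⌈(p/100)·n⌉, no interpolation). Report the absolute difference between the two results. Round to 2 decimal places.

n = 10.
(a) r = 9.1; between ranks 9 (257) and 10 (285): 259.8.
(b) the nearest-rank method: rank 9 → 257.
|259.8 − 257| = 2.8.

2.80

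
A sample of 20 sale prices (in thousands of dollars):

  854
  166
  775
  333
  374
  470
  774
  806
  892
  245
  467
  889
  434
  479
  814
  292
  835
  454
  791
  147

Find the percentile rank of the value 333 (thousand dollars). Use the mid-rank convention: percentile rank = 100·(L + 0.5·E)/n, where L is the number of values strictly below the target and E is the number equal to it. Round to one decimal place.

Sorted: 147, 166, 245, 292, 333, 374, 434, 454, 467, 470, 479, 774, 775, 791, 806, 814, 835, 854, 889, 892.
Count below 333: L = 4; count equal: E = 1; n = 20.
Percentile rank = 100·(4 + 0.5·1)/20 = 100·4.5/20 = 22.5.

22.5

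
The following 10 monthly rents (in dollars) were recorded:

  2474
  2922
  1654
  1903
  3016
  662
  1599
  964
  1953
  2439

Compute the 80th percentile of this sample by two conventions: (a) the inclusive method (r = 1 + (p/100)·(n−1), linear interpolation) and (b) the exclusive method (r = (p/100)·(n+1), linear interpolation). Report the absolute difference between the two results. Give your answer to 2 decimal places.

268.80

Sorted: 662, 964, 1599, 1654, 1903, 1953, 2439, 2474, 2922, 3016.
n = 10.
(a) r = 8.2; between ranks 8 (2474) and 9 (2922): 2563.6.
(b) r = 8.8; between ranks 8 (2474) and 9 (2922): 2832.4.
|2563.6 − 2832.4| = 268.8.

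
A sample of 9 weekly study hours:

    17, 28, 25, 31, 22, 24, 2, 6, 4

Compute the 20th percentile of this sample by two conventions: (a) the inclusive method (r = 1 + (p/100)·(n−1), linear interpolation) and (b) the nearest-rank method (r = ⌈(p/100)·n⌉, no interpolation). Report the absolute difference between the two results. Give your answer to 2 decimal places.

Sorted: 2, 4, 6, 17, 22, 24, 25, 28, 31.
n = 9.
(a) r = 2.6; between ranks 2 (4) and 3 (6): 5.2.
(b) the nearest-rank method: rank 2 → 4.
|5.2 − 4| = 1.2.

1.20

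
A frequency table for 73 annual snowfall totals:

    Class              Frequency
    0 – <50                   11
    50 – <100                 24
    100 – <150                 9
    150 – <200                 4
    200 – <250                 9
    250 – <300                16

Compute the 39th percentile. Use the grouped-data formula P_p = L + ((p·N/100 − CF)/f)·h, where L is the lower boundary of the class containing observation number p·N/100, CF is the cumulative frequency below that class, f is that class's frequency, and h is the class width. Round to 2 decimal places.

N = 73; target position k = 39/100 · 73 = 28.47.
Cumulative frequencies: 11, 35, 44, 48, 57, 73.
Observation 28.47 falls in the class 50 – <100.
L = 50, CF = 11, f = 24, h = 50.
P39 = 50 + ((28.47 − 11)/24)·50 = 50 + 36.3958 = 86.3958.

86.40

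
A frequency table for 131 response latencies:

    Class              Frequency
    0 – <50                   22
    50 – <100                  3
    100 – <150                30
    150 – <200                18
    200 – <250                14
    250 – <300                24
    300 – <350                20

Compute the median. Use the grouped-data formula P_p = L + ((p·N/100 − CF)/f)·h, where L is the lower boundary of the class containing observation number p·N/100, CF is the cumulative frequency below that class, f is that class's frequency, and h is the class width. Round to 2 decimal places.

N = 131; target position k = 50/100 · 131 = 65.5.
Cumulative frequencies: 22, 25, 55, 73, 87, 111, 131.
Observation 65.5 falls in the class 150 – <200.
L = 150, CF = 55, f = 18, h = 50.
P50 = 150 + ((65.5 − 55)/18)·50 = 150 + 29.1667 = 179.167.

179.17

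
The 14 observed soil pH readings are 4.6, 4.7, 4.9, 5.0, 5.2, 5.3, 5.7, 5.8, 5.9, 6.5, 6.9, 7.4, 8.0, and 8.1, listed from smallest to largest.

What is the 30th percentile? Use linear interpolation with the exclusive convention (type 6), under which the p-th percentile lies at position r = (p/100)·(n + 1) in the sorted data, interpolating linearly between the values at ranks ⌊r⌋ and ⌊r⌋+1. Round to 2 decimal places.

n = 14.
r = (30/100)·(14 + 1) = 4.5.
Rank 4 is 5.0 and rank 5 is 5.2.
Interpolate: 5.0 + 0.5·(5.2 − 5.0) = 5.0 + 0.5·0.2 = 5.1.

5.10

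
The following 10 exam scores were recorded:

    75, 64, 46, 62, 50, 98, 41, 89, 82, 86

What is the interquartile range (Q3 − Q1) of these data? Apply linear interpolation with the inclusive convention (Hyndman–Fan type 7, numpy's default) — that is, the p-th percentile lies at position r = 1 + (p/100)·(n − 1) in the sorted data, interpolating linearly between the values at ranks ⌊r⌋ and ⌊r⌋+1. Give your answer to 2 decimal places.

Sorted: 41, 46, 50, 62, 64, 75, 82, 86, 89, 98.
n = 10.
P25: r = 3.25; ranks 3–4 are 50, 62; interpolating gives 53.
P75: r = 7.75; ranks 7–8 are 82, 86; interpolating gives 85.
Difference: 85 − 53 = 32.

32.00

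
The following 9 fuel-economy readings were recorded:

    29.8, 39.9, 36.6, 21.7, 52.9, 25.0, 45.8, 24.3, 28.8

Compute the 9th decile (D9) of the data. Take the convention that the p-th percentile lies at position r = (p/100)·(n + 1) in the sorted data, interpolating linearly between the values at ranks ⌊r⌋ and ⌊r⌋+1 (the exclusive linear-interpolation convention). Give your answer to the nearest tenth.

52.9

Sorted: 21.7, 24.3, 25.0, 28.8, 29.8, 36.6, 39.9, 45.8, 52.9.
n = 9.
r = (90/100)·(9 + 1) = 9.
r is an integer, so P90 is the value at rank 9: 52.9.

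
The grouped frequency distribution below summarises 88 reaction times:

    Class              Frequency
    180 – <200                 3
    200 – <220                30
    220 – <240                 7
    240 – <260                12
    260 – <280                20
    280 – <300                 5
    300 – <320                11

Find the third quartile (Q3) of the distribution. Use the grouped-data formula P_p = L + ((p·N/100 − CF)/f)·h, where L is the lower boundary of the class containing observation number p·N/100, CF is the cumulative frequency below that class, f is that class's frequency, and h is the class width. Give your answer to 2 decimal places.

274.00

N = 88; target position k = 75/100 · 88 = 66.
Cumulative frequencies: 3, 33, 40, 52, 72, 77, 88.
Observation 66 falls in the class 260 – <280.
L = 260, CF = 52, f = 20, h = 20.
P75 = 260 + ((66 − 52)/20)·20 = 260 + 14 = 274.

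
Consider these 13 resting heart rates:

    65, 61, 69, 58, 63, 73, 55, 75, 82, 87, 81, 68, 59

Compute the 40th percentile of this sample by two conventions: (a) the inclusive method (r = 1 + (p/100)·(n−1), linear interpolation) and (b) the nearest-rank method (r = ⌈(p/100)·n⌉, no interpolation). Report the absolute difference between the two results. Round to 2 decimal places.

0.40

Sorted: 55, 58, 59, 61, 63, 65, 68, 69, 73, 75, 81, 82, 87.
n = 13.
(a) r = 5.8; between ranks 5 (63) and 6 (65): 64.6.
(b) the nearest-rank method: rank 6 → 65.
|64.6 − 65| = 0.4.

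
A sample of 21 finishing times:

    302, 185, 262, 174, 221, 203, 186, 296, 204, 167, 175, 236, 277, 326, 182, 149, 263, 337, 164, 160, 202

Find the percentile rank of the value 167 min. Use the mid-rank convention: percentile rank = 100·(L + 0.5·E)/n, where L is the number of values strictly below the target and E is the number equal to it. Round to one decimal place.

Sorted: 149, 160, 164, 167, 174, 175, 182, 185, 186, 202, 203, 204, 221, 236, 262, 263, 277, 296, 302, 326, 337.
Count below 167: L = 3; count equal: E = 1; n = 21.
Percentile rank = 100·(3 + 0.5·1)/21 = 100·3.5/21 = 16.67.

16.7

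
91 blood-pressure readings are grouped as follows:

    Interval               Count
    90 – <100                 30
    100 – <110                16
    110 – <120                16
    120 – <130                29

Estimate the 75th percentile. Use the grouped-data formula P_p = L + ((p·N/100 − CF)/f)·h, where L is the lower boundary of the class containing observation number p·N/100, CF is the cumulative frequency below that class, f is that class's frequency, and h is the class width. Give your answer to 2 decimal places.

122.16

N = 91; target position k = 75/100 · 91 = 68.25.
Cumulative frequencies: 30, 46, 62, 91.
Observation 68.25 falls in the class 120 – <130.
L = 120, CF = 62, f = 29, h = 10.
P75 = 120 + ((68.25 − 62)/29)·10 = 120 + 2.15517 = 122.155.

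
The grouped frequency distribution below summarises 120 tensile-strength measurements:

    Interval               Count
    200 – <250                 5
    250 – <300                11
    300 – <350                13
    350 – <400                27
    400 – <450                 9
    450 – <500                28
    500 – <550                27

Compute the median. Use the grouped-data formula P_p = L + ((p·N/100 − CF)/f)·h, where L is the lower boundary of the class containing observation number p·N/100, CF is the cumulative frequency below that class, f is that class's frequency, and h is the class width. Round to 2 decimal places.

N = 120; target position k = 50/100 · 120 = 60.
Cumulative frequencies: 5, 16, 29, 56, 65, 93, 120.
Observation 60 falls in the class 400 – <450.
L = 400, CF = 56, f = 9, h = 50.
P50 = 400 + ((60 − 56)/9)·50 = 400 + 22.2222 = 422.222.

422.22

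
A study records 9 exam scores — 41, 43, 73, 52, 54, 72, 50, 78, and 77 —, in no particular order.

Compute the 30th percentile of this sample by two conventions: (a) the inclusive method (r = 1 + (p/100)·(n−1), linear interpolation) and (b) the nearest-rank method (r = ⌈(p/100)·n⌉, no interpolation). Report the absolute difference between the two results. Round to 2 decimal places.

0.80

Sorted: 41, 43, 50, 52, 54, 72, 73, 77, 78.
n = 9.
(a) r = 3.4; between ranks 3 (50) and 4 (52): 50.8.
(b) the nearest-rank method: rank 3 → 50.
|50.8 − 50| = 0.8.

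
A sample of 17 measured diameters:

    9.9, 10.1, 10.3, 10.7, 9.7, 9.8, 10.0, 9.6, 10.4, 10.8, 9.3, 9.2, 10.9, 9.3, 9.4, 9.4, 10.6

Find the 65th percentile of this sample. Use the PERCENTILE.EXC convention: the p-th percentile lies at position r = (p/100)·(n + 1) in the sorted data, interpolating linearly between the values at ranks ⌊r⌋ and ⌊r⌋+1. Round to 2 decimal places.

Sorted: 9.2, 9.3, 9.3, 9.4, 9.4, 9.6, 9.7, 9.8, 9.9, 10.0, 10.1, 10.3, 10.4, 10.6, 10.7, 10.8, 10.9.
n = 17.
r = (65/100)·(17 + 1) = 11.7.
Rank 11 is 10.1 and rank 12 is 10.3.
Interpolate: 10.1 + 0.7·(10.3 − 10.1) = 10.1 + 0.7·0.2 = 10.24.

10.24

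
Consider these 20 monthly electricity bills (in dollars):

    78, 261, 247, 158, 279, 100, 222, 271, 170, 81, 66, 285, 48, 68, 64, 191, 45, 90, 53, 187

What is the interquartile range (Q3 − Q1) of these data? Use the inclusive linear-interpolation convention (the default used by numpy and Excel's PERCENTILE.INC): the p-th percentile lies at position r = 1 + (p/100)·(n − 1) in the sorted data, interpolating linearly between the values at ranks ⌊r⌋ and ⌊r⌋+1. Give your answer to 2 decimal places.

160.75

Sorted: 45, 48, 53, 64, 66, 68, 78, 81, 90, 100, 158, 170, 187, 191, 222, 247, 261, 271, 279, 285.
n = 20.
P25: r = 5.75; ranks 5–6 are 66, 68; interpolating gives 67.5.
P75: r = 15.25; ranks 15–16 are 222, 247; interpolating gives 228.25.
Difference: 228.25 − 67.5 = 160.75.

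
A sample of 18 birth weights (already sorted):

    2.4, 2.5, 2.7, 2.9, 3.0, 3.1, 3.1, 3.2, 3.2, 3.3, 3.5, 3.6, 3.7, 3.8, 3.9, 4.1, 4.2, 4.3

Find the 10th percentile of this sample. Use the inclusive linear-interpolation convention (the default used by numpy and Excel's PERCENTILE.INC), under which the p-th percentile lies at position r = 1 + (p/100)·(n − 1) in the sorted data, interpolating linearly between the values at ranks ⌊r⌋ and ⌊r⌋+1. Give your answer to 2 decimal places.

2.64

n = 18.
r = 1 + (10/100)·(18 − 1) = 1 + 1.7 = 2.7.
Rank 2 is 2.5 and rank 3 is 2.7.
Interpolate: 2.5 + 0.7·(2.7 − 2.5) = 2.5 + 0.7·0.2 = 2.64.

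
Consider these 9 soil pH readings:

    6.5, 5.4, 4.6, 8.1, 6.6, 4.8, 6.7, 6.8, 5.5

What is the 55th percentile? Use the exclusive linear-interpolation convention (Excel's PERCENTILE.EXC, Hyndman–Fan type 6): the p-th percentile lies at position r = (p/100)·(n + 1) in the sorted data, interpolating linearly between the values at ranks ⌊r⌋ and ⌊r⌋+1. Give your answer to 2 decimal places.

6.55

Sorted: 4.6, 4.8, 5.4, 5.5, 6.5, 6.6, 6.7, 6.8, 8.1.
n = 9.
r = (55/100)·(9 + 1) = 5.5.
Rank 5 is 6.5 and rank 6 is 6.6.
Interpolate: 6.5 + 0.5·(6.6 − 6.5) = 6.5 + 0.5·0.1 = 6.55.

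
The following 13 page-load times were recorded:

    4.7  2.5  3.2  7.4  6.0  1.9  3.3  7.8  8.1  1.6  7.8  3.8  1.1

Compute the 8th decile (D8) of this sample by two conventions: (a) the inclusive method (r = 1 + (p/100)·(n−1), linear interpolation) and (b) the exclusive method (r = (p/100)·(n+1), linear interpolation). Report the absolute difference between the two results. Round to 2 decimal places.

0.16

Sorted: 1.1, 1.6, 1.9, 2.5, 3.2, 3.3, 3.8, 4.7, 6.0, 7.4, 7.8, 7.8, 8.1.
n = 13.
(a) r = 10.6; between ranks 10 (7.4) and 11 (7.8): 7.64.
(b) r = 11.2; between ranks 11 (7.8) and 12 (7.8): 7.8.
|7.64 − 7.8| = 0.16.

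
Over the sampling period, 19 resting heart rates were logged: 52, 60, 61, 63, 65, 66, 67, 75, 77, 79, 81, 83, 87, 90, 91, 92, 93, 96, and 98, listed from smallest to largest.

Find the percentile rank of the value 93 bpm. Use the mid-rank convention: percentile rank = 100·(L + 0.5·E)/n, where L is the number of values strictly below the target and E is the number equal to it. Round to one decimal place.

86.8

Count below 93: L = 16; count equal: E = 1; n = 19.
Percentile rank = 100·(16 + 0.5·1)/19 = 100·16.5/19 = 86.84.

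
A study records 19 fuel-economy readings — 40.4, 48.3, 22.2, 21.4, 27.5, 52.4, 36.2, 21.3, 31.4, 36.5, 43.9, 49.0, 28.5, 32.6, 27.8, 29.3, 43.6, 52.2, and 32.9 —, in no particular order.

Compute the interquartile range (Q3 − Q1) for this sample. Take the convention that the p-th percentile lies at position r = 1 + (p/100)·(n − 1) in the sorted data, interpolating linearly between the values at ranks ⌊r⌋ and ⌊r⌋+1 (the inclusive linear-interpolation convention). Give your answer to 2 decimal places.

Sorted: 21.3, 21.4, 22.2, 27.5, 27.8, 28.5, 29.3, 31.4, 32.6, 32.9, 36.2, 36.5, 40.4, 43.6, 43.9, 48.3, 49.0, 52.2, 52.4.
n = 19.
P25: r = 5.5; ranks 5–6 are 27.8, 28.5; interpolating gives 28.15.
P75: r = 14.5; ranks 14–15 are 43.6, 43.9; interpolating gives 43.75.
Difference: 43.75 − 28.15 = 15.6.

15.60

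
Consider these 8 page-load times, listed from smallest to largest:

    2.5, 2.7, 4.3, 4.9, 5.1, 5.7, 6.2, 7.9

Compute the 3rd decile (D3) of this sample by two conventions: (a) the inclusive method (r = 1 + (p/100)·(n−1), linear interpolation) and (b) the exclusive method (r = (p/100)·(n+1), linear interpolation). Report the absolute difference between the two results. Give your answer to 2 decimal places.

n = 8.
(a) r = 3.1; between ranks 3 (4.3) and 4 (4.9): 4.36.
(b) r = 2.7; between ranks 2 (2.7) and 3 (4.3): 3.82.
|4.36 − 3.82| = 0.54.

0.54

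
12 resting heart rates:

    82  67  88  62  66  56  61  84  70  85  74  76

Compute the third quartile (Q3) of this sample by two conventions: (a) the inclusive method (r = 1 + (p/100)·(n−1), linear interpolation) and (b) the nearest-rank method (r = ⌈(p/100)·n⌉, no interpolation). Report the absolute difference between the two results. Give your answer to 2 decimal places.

0.50

Sorted: 56, 61, 62, 66, 67, 70, 74, 76, 82, 84, 85, 88.
n = 12.
(a) r = 9.25; between ranks 9 (82) and 10 (84): 82.5.
(b) the nearest-rank method: rank 9 → 82.
|82.5 − 82| = 0.5.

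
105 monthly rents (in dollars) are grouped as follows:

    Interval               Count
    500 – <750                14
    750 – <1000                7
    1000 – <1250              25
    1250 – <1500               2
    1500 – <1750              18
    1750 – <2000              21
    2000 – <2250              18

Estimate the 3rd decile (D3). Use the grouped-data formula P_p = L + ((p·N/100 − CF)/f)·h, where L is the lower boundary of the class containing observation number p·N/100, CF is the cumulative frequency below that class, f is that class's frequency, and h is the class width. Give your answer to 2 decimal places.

1105.00

N = 105; target position k = 30/100 · 105 = 31.5.
Cumulative frequencies: 14, 21, 46, 48, 66, 87, 105.
Observation 31.5 falls in the class 1000 – <1250.
L = 1000, CF = 21, f = 25, h = 250.
P30 = 1000 + ((31.5 − 21)/25)·250 = 1000 + 105 = 1105.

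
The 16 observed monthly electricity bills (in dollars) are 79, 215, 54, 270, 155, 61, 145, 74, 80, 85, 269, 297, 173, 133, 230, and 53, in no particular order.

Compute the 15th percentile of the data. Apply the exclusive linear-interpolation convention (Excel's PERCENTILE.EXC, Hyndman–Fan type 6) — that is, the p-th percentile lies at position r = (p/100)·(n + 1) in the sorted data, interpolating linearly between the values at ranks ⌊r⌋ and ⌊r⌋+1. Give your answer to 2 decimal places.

57.85

Sorted: 53, 54, 61, 74, 79, 80, 85, 133, 145, 155, 173, 215, 230, 269, 270, 297.
n = 16.
r = (15/100)·(16 + 1) = 2.55.
Rank 2 is 54 and rank 3 is 61.
Interpolate: 54 + 0.55·(61 − 54) = 54 + 0.55·7 = 57.85.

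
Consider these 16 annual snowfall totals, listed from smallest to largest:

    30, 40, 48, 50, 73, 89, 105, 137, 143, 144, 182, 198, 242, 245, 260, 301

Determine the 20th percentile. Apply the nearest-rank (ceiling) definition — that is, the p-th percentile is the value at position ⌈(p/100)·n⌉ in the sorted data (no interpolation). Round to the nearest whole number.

50

n = 16.
Position = ⌈20/100 · 16⌉ = ⌈3.2⌉ = 4.
The value at rank 4 is 50.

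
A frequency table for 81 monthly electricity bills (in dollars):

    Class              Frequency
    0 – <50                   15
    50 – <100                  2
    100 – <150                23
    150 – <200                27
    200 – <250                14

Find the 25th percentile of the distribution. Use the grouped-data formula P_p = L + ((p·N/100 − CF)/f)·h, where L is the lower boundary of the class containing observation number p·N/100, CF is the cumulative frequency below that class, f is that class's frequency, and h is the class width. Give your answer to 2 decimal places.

N = 81; target position k = 25/100 · 81 = 20.25.
Cumulative frequencies: 15, 17, 40, 67, 81.
Observation 20.25 falls in the class 100 – <150.
L = 100, CF = 17, f = 23, h = 50.
P25 = 100 + ((20.25 − 17)/23)·50 = 100 + 7.06522 = 107.065.

107.07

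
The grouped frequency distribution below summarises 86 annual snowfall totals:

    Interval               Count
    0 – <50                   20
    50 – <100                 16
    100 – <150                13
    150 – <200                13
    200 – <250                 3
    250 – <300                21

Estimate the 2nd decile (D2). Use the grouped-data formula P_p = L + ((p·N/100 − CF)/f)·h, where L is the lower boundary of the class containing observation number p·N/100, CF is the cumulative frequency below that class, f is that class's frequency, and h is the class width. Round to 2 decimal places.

43.00

N = 86; target position k = 20/100 · 86 = 17.2.
Cumulative frequencies: 20, 36, 49, 62, 65, 86.
Observation 17.2 falls in the class 0 – <50.
L = 0, CF = 0, f = 20, h = 50.
P20 = 0 + ((17.2 − 0)/20)·50 = 0 + 43 = 43.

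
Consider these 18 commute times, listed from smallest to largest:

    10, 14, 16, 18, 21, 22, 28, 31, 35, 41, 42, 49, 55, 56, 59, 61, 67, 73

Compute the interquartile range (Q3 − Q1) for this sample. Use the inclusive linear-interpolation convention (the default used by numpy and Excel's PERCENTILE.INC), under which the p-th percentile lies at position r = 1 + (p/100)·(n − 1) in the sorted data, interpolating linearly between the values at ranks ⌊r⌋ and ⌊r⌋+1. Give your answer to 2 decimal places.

34.50

n = 18.
P25: r = 5.25; ranks 5–6 are 21, 22; interpolating gives 21.25.
P75: r = 13.75; ranks 13–14 are 55, 56; interpolating gives 55.75.
Difference: 55.75 − 21.25 = 34.5.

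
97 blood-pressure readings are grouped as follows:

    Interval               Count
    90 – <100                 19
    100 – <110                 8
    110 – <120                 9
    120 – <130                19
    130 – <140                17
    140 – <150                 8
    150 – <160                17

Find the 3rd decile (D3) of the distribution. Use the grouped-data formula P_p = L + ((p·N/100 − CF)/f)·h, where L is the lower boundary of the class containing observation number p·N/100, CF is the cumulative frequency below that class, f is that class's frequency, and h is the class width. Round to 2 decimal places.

112.33

N = 97; target position k = 30/100 · 97 = 29.1.
Cumulative frequencies: 19, 27, 36, 55, 72, 80, 97.
Observation 29.1 falls in the class 110 – <120.
L = 110, CF = 27, f = 9, h = 10.
P30 = 110 + ((29.1 − 27)/9)·10 = 110 + 2.33333 = 112.333.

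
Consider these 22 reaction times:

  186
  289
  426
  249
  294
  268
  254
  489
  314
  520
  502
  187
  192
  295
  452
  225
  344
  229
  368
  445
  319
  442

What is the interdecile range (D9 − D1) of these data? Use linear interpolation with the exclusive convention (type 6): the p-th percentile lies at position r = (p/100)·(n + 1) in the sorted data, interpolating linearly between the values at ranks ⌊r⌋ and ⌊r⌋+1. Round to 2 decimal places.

Sorted: 186, 187, 192, 225, 229, 249, 254, 268, 289, 294, 295, 314, 319, 344, 368, 426, 442, 445, 452, 489, 502, 520.
n = 22.
P10: r = 2.3; ranks 2–3 are 187, 192; interpolating gives 188.5.
P90: r = 20.7; ranks 20–21 are 489, 502; interpolating gives 498.1.
Difference: 498.1 − 188.5 = 309.6.

309.60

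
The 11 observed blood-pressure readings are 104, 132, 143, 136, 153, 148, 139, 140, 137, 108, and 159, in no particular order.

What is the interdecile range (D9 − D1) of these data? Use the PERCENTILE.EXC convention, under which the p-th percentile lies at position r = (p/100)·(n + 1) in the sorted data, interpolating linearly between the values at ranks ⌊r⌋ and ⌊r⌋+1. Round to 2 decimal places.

53.00

Sorted: 104, 108, 132, 136, 137, 139, 140, 143, 148, 153, 159.
n = 11.
P10: r = 1.2; ranks 1–2 are 104, 108; interpolating gives 104.8.
P90: r = 10.8; ranks 10–11 are 153, 159; interpolating gives 157.8.
Difference: 157.8 − 104.8 = 53.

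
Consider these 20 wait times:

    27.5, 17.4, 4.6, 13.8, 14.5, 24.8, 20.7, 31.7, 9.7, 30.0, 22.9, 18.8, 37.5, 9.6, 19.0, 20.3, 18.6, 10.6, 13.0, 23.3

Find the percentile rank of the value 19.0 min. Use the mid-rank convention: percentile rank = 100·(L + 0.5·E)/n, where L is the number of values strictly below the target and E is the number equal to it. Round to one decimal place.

52.5

Sorted: 4.6, 9.6, 9.7, 10.6, 13.0, 13.8, 14.5, 17.4, 18.6, 18.8, 19.0, 20.3, 20.7, 22.9, 23.3, 24.8, 27.5, 30.0, 31.7, 37.5.
Count below 19.0: L = 10; count equal: E = 1; n = 20.
Percentile rank = 100·(10 + 0.5·1)/20 = 100·10.5/20 = 52.5.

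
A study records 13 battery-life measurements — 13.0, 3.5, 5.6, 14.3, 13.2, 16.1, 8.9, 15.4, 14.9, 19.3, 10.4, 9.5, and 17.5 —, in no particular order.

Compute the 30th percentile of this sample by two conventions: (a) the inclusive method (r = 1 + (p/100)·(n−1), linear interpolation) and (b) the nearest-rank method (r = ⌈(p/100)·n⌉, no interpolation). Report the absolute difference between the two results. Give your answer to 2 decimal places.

0.54

Sorted: 3.5, 5.6, 8.9, 9.5, 10.4, 13.0, 13.2, 14.3, 14.9, 15.4, 16.1, 17.5, 19.3.
n = 13.
(a) r = 4.6; between ranks 4 (9.5) and 5 (10.4): 10.04.
(b) the nearest-rank method: rank 4 → 9.5.
|10.04 − 9.5| = 0.54.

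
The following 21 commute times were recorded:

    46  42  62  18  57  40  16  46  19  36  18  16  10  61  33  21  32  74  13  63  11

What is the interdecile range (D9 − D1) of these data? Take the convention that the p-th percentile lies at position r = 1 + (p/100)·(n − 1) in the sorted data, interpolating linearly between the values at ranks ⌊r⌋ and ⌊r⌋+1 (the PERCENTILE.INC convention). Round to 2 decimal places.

49.00

Sorted: 10, 11, 13, 16, 16, 18, 18, 19, 21, 32, 33, 36, 40, 42, 46, 46, 57, 61, 62, 63, 74.
n = 21.
P10: r = 3 (integer) → 13.
P90: r = 19 (integer) → 62.
Difference: 62 − 13 = 49.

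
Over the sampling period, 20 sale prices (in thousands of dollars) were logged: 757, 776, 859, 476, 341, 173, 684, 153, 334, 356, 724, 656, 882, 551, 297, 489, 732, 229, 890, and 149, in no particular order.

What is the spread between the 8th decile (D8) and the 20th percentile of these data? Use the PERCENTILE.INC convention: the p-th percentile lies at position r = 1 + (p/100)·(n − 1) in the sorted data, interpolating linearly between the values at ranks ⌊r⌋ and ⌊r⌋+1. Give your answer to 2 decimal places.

477.40

Sorted: 149, 153, 173, 229, 297, 334, 341, 356, 476, 489, 551, 656, 684, 724, 732, 757, 776, 859, 882, 890.
n = 20.
P20: r = 4.8; ranks 4–5 are 229, 297; interpolating gives 283.4.
P80: r = 16.2; ranks 16–17 are 757, 776; interpolating gives 760.8.
Difference: 760.8 − 283.4 = 477.4.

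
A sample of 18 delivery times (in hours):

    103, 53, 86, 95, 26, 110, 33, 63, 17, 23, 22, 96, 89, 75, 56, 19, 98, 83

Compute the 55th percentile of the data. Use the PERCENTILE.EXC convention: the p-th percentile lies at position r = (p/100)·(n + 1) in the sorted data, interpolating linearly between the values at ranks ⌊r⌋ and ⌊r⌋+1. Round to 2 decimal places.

Sorted: 17, 19, 22, 23, 26, 33, 53, 56, 63, 75, 83, 86, 89, 95, 96, 98, 103, 110.
n = 18.
r = (55/100)·(18 + 1) = 10.45.
Rank 10 is 75 and rank 11 is 83.
Interpolate: 75 + 0.45·(83 − 75) = 75 + 0.45·8 = 78.6.

78.60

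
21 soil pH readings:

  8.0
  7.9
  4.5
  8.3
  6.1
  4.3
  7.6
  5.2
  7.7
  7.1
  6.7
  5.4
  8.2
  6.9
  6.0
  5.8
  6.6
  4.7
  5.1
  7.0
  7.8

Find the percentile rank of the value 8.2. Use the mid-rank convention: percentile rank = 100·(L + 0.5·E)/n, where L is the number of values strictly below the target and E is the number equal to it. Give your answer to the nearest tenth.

92.9

Sorted: 4.3, 4.5, 4.7, 5.1, 5.2, 5.4, 5.8, 6.0, 6.1, 6.6, 6.7, 6.9, 7.0, 7.1, 7.6, 7.7, 7.8, 7.9, 8.0, 8.2, 8.3.
Count below 8.2: L = 19; count equal: E = 1; n = 21.
Percentile rank = 100·(19 + 0.5·1)/21 = 100·19.5/21 = 92.86.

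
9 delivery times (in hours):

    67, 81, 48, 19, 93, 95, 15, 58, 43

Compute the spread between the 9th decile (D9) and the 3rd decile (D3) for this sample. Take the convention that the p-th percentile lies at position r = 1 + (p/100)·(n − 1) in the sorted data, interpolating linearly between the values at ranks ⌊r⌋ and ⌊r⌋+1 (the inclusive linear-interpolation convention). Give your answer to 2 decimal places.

Sorted: 15, 19, 43, 48, 58, 67, 81, 93, 95.
n = 9.
P30: r = 3.4; ranks 3–4 are 43, 48; interpolating gives 45.
P90: r = 8.2; ranks 8–9 are 93, 95; interpolating gives 93.4.
Difference: 93.4 − 45 = 48.4.

48.40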